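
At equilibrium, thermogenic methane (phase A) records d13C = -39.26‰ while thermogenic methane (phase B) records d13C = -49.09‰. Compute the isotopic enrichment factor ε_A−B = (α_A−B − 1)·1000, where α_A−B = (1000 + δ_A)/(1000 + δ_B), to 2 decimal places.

α_A−B = (1000 + -39.26) / (1000 + -49.09) = 960.74 / 950.91 = 1.010337
ε_A−B = (1.010337 − 1) × 1000 = 10.337‰
(The approximation ε ≈ δ_A − δ_B would give 9.83‰.)

10.34‰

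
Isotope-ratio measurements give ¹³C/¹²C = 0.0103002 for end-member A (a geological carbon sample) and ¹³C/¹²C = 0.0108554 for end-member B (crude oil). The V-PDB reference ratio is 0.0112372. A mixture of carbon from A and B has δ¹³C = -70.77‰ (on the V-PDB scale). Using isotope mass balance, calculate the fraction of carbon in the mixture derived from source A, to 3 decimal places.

0.745

δ_A = (0.0103002/0.0112372 − 1)×1000 = (0.916616 − 1)×1000 = -83.384‰
δ_B = (0.0108554/0.0112372 − 1)×1000 = (0.966024 − 1)×1000 = -33.976‰
f_A = (δ_mix − δ_B)/(δ_A − δ_B) = (-70.77 − (-33.976))/(-83.384 − (-33.976))
f_A = -36.794 / -49.407 = 0.7447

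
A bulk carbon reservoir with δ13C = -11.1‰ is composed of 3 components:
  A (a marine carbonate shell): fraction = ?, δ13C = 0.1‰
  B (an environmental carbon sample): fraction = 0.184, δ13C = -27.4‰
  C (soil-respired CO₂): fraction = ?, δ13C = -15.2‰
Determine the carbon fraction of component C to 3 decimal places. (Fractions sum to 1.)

0.401

Let f_C and f_A be the unknown fractions; fractions sum to 1 so f_C + f_A = 0.816.
Mass balance: Σ fᵢ·δᵢ = δ_bulk ⇒ f_C·(-15.2) + f_A·(0.1) = -11.1 − (-5.042) = -6.058
Substitute f_A = 0.816 − f_C:
f_C·(-15.2 − 0.1) = -6.058 − 0.816×(0.1) = -6.140
f_C = -6.140 / -15.3 = 0.4013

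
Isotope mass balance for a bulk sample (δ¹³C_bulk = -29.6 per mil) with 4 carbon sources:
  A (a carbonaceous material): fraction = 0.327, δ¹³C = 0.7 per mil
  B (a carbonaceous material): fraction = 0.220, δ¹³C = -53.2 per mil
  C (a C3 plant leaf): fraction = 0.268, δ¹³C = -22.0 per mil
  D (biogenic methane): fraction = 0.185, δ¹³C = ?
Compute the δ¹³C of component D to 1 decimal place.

Isotope mass balance: δ_bulk = Σ fᵢ·δᵢ.
-29.6 = 0.327×(0.7) + 0.220×(-53.2) + 0.268×(-22.0) + 0.185×δ_D
0.185·δ_D = -29.6 − (-17.371) = -12.229
δ_D = -12.229 / 0.185 = -66.10 per mil

-66.1 per mil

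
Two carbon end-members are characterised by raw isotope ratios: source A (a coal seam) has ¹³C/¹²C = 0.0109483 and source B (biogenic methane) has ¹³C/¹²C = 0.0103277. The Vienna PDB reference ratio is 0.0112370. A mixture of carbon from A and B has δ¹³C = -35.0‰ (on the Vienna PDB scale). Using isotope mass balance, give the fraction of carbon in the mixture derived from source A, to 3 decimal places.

0.831

δ_A = (0.0109483/0.0112370 − 1)×1000 = (0.974308 − 1)×1000 = -25.692‰
δ_B = (0.0103277/0.0112370 − 1)×1000 = (0.919080 − 1)×1000 = -80.920‰
f_A = (δ_mix − δ_B)/(δ_A − δ_B) = (-35.0 − (-80.920))/(-25.692 − (-80.920))
f_A = 45.920 / 55.228 = 0.8315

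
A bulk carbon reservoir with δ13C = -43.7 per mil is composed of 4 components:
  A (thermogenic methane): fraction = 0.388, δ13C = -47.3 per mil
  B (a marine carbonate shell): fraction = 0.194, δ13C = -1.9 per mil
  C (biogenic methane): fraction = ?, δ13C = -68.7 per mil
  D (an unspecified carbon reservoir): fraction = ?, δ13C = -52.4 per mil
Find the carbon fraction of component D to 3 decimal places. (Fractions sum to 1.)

0.229

Let f_D and f_C be the unknown fractions; fractions sum to 1 so f_D + f_C = 0.418.
Mass balance: Σ fᵢ·δᵢ = δ_bulk ⇒ f_D·(-52.4) + f_C·(-68.7) = -43.7 − (-18.721) = -24.979
Substitute f_C = 0.418 − f_D:
f_D·(-52.4 − -68.7) = -24.979 − 0.418×(-68.7) = 3.738
f_D = 3.738 / 16.3 = 0.2293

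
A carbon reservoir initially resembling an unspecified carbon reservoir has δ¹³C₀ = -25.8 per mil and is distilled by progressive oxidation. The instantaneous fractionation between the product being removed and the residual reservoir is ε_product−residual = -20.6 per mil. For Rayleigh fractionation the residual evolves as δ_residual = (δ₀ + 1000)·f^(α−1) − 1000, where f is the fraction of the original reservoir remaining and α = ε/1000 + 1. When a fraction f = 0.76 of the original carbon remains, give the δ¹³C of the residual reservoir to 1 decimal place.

-20.3 per mil

Rayleigh residual: δ_res = (δ₀ + 1000)·f^(α−1) − 1000
α = ε/1000 + 1 = 0.97940, so α − 1 = -0.02060
f^(α−1) = 0.76^(-0.02060) = 1.005669
δ_res = (-25.8 + 1000) × 1.005669 − 1000 = 979.723 − 1000 = -20.28 per mil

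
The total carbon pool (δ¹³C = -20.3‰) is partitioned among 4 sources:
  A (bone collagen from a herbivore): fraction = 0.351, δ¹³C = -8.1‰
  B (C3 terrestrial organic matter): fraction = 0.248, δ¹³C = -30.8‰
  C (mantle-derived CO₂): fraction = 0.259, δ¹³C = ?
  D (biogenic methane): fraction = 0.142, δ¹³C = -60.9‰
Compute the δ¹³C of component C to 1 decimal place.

Isotope mass balance: δ_bulk = Σ fᵢ·δᵢ.
-20.3 = 0.351×(-8.1) + 0.248×(-30.8) + 0.259×δ_C + 0.142×(-60.9)
0.259·δ_C = -20.3 − (-19.129) = -1.171
δ_C = -1.171 / 0.259 = -4.52‰

-4.5‰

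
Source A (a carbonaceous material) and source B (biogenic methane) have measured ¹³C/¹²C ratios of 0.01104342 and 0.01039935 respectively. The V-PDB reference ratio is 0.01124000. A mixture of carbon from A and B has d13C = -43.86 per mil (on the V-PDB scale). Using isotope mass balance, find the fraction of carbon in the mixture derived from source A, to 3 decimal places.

0.540

δ_A = (0.01104342/0.01124000 − 1)×1000 = (0.982511 − 1)×1000 = -17.489 per mil
δ_B = (0.01039935/0.01124000 − 1)×1000 = (0.925209 − 1)×1000 = -74.791 per mil
f_A = (δ_mix − δ_B)/(δ_A − δ_B) = (-43.86 − (-74.791))/(-17.489 − (-74.791))
f_A = 30.931 / 57.302 = 0.5398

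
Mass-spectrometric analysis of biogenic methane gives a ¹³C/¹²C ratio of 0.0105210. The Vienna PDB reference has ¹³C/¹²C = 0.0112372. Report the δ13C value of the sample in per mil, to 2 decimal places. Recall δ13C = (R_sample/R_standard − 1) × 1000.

δ13C = (R_sample / R_standard − 1) × 1000
R_sample / R_standard = 0.0105210 / 0.0112372 = 0.936265
δ13C = (0.936265 − 1) × 1000 = -63.735 per mil

-63.73 per mil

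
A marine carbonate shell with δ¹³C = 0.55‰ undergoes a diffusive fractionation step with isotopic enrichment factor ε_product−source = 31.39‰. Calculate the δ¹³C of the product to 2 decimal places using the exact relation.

31.96‰

To first order, δ_product ≈ δ_source + ε = 31.94‰.
Exactly, δ_product = (δ_source + 1000)·(ε/1000 + 1) − 1000.
δ_product = (0.55 + 1000) × (31.39/1000 + 1) − 1000
δ_product = 31.957‰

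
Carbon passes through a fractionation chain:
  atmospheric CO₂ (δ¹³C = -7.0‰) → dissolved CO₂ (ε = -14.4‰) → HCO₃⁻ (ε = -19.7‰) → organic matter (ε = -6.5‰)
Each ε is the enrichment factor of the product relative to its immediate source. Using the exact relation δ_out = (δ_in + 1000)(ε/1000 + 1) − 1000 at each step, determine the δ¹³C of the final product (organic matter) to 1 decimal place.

step 1: δ = (-7.00 + 1000)·(-14.4/1000 + 1) − 1000 = -21.30‰
step 2: δ = (-21.30 + 1000)·(-19.7/1000 + 1) − 1000 = -40.58‰
step 3: δ = (-40.58 + 1000)·(-6.5/1000 + 1) − 1000 = -46.82‰

-46.8‰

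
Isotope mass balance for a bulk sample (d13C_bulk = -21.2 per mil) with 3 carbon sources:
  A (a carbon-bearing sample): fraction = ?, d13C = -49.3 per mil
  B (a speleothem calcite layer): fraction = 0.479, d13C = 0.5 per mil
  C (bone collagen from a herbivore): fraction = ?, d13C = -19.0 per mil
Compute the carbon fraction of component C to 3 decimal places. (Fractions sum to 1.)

Let f_C and f_A be the unknown fractions; fractions sum to 1 so f_C + f_A = 0.521.
Mass balance: Σ fᵢ·δᵢ = δ_bulk ⇒ f_C·(-19.0) + f_A·(-49.3) = -21.2 − (0.239) = -21.439
Substitute f_A = 0.521 − f_C:
f_C·(-19.0 − -49.3) = -21.439 − 0.521×(-49.3) = 4.246
f_C = 4.246 / 30.3 = 0.1401

0.140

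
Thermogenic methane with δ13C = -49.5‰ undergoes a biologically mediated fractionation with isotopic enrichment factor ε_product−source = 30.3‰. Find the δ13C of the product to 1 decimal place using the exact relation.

-20.7‰

To first order, δ_product ≈ δ_source + ε = -19.2‰.
Exactly, δ_product = (δ_source + 1000)·(ε/1000 + 1) − 1000.
δ_product = (-49.5 + 1000) × (30.3/1000 + 1) − 1000
δ_product = -20.70‰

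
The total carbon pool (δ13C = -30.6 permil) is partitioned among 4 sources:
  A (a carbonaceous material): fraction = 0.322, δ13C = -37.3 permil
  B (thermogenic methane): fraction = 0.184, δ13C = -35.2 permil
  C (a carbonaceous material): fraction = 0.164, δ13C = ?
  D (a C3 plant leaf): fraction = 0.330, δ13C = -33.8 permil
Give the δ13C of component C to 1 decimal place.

Isotope mass balance: δ_bulk = Σ fᵢ·δᵢ.
-30.6 = 0.322×(-37.3) + 0.184×(-35.2) + 0.164×δ_C + 0.330×(-33.8)
0.164·δ_C = -30.6 − (-29.641) = -0.959
δ_C = -0.959 / 0.164 = -5.85 permil

-5.8 permil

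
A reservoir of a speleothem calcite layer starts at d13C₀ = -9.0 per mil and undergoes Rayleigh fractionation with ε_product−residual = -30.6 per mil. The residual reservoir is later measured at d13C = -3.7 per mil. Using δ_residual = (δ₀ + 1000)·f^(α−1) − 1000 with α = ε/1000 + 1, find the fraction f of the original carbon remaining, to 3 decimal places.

0.840

α − 1 = ε/1000 = -0.0306
(δ_res + 1000)/(δ₀ + 1000) = (-3.7 + 1000)/(-9.0 + 1000) = 996.3/991.0 = 1.005348
f = 1.005348^(1/-0.0306) = exp(ln(1.005348)/-0.0306) = exp(0.00533/-0.0306)
f = exp(-0.1743) = 0.8400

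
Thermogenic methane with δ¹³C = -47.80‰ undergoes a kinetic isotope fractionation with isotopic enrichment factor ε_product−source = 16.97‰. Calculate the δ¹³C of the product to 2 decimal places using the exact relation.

To first order, δ_product ≈ δ_source + ε = -30.83‰.
Exactly, δ_product = (δ_source + 1000)·(ε/1000 + 1) − 1000.
δ_product = (-47.80 + 1000) × (16.97/1000 + 1) − 1000
δ_product = -31.641‰

-31.64‰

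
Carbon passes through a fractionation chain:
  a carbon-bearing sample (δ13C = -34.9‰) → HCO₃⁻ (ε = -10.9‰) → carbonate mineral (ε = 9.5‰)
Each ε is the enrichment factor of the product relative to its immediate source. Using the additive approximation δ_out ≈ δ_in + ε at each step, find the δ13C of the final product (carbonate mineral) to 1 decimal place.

-36.3‰

step 1: δ ≈ -34.9 + (-10.9) = -45.8‰
step 2: δ ≈ -45.8 + (9.5) = -36.3‰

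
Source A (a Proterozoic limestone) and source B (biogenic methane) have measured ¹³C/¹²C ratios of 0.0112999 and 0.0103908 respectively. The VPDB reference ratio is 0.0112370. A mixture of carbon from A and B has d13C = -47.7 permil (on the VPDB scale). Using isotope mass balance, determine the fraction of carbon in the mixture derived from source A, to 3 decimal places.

δ_A = (0.0112999/0.0112370 − 1)×1000 = (1.005598 − 1)×1000 = 5.598 permil
δ_B = (0.0103908/0.0112370 − 1)×1000 = (0.924695 − 1)×1000 = -75.305 permil
f_A = (δ_mix − δ_B)/(δ_A − δ_B) = (-47.7 − (-75.305))/(5.598 − (-75.305))
f_A = 27.605 / 80.902 = 0.3412

0.341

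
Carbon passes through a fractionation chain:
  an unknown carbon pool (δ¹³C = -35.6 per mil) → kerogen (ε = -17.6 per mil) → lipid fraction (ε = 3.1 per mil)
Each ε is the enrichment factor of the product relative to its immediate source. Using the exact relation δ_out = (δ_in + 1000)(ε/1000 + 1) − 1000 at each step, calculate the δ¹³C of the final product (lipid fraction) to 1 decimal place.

step 1: δ = (-35.60 + 1000)·(-17.6/1000 + 1) − 1000 = -52.57 per mil
step 2: δ = (-52.57 + 1000)·(3.1/1000 + 1) − 1000 = -49.64 per mil

-49.6 per mil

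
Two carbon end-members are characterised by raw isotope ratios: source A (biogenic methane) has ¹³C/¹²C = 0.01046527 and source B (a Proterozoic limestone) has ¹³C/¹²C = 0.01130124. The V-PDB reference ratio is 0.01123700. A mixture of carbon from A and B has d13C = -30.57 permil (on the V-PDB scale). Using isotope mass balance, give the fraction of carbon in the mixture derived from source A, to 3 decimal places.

0.488

δ_A = (0.01046527/0.01123700 − 1)×1000 = (0.931322 − 1)×1000 = -68.678 permil
δ_B = (0.01130124/0.01123700 − 1)×1000 = (1.005717 − 1)×1000 = 5.717 permil
f_A = (δ_mix − δ_B)/(δ_A − δ_B) = (-30.57 − (5.717))/(-68.678 − (5.717))
f_A = -36.287 / -74.394 = 0.4878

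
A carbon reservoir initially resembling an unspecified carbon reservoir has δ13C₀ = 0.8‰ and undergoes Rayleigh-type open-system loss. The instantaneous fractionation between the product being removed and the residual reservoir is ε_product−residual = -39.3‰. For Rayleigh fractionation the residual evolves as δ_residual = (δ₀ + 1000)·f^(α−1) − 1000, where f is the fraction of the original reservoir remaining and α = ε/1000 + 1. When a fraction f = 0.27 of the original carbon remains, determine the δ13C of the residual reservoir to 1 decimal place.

Rayleigh residual: δ_res = (δ₀ + 1000)·f^(α−1) − 1000
α = ε/1000 + 1 = 0.96070, so α − 1 = -0.03930
f^(α−1) = 0.27^(-0.03930) = 1.052804
δ_res = (0.8 + 1000) × 1.052804 − 1000 = 1053.646 − 1000 = 53.65‰

53.6‰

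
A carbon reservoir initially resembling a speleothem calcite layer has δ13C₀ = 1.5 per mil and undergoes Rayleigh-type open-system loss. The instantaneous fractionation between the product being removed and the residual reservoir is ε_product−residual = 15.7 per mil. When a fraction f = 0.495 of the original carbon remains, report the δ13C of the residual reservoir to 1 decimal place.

-9.5 per mil

Rayleigh residual: δ_res = (δ₀ + 1000)·f^(α−1) − 1000
α = ε/1000 + 1 = 1.01570, so α − 1 = 0.01570
f^(α−1) = 0.495^(0.01570) = 0.989021
δ_res = (1.5 + 1000) × 0.989021 − 1000 = 990.504 − 1000 = -9.50 per mil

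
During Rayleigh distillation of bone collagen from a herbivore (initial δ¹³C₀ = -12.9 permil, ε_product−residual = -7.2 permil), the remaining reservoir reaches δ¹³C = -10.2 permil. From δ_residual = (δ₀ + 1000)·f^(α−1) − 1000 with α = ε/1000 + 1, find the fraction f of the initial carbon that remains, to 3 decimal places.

0.684

α − 1 = ε/1000 = -0.0072
(δ_res + 1000)/(δ₀ + 1000) = (-10.2 + 1000)/(-12.9 + 1000) = 989.8/987.1 = 1.002735
f = 1.002735^(1/-0.0072) = exp(ln(1.002735)/-0.0072) = exp(0.00273/-0.0072)
f = exp(-0.3794) = 0.6843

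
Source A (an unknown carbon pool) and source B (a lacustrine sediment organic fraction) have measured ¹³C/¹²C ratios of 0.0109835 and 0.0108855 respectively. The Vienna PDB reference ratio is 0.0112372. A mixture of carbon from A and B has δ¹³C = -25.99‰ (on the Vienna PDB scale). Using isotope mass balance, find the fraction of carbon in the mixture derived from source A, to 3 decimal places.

δ_A = (0.0109835/0.0112372 − 1)×1000 = (0.977423 − 1)×1000 = -22.577‰
δ_B = (0.0108855/0.0112372 − 1)×1000 = (0.968702 − 1)×1000 = -31.298‰
f_A = (δ_mix − δ_B)/(δ_A − δ_B) = (-25.99 − (-31.298))/(-22.577 − (-31.298))
f_A = 5.308 / 8.721 = 0.6086

0.609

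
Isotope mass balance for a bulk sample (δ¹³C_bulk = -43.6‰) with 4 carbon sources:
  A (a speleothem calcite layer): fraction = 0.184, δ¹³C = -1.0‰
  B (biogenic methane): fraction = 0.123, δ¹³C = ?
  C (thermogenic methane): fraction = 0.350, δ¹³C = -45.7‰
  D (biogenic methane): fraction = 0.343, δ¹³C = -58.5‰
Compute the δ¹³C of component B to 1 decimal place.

-59.8‰

Isotope mass balance: δ_bulk = Σ fᵢ·δᵢ.
-43.6 = 0.184×(-1.0) + 0.123×δ_B + 0.350×(-45.7) + 0.343×(-58.5)
0.123·δ_B = -43.6 − (-36.245) = -7.355
δ_B = -7.355 / 0.123 = -59.80‰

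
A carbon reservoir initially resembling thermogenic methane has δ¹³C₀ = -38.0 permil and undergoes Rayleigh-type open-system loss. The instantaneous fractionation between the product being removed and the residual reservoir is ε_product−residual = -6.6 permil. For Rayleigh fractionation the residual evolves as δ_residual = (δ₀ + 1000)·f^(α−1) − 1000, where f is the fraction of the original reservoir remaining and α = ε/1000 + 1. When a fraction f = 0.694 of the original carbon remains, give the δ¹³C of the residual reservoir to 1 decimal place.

Rayleigh residual: δ_res = (δ₀ + 1000)·f^(α−1) − 1000
α = ε/1000 + 1 = 0.99340, so α − 1 = -0.00660
f^(α−1) = 0.694^(-0.00660) = 1.002414
δ_res = (-38.0 + 1000) × 1.002414 − 1000 = 964.322 − 1000 = -35.68 permil

-35.7 permil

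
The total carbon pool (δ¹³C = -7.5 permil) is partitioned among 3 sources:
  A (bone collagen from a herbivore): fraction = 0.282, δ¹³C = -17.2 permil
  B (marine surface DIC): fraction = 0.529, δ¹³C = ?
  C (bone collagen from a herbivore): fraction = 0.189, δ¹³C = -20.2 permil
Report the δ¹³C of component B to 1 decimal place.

2.2 permil

Isotope mass balance: δ_bulk = Σ fᵢ·δᵢ.
-7.5 = 0.282×(-17.2) + 0.529×δ_B + 0.189×(-20.2)
0.529·δ_B = -7.5 − (-8.668) = 1.168
δ_B = 1.168 / 0.529 = 2.21 permil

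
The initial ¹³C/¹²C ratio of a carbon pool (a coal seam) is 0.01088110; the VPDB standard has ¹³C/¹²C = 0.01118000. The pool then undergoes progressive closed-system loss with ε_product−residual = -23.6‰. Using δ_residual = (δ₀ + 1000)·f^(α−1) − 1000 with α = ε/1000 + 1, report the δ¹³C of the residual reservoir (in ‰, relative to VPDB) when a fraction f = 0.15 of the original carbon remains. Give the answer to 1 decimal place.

δ₀ = (0.01088110/0.01118000 − 1)×1000 = (0.973265 − 1)×1000 = -26.735‰
α − 1 = ε/1000 = -0.0236
f^(α−1) = 0.15^(-0.0236) = 1.045789
δ_res = (-26.735 + 1000) × 1.045789 − 1000 = 1017.830 − 1000 = 17.83‰

17.8‰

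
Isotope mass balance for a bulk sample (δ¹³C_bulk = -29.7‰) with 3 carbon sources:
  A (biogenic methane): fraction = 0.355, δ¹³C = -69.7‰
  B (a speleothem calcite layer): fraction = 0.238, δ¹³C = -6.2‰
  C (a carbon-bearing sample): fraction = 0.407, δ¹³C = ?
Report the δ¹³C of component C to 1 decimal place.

Isotope mass balance: δ_bulk = Σ fᵢ·δᵢ.
-29.7 = 0.355×(-69.7) + 0.238×(-6.2) + 0.407×δ_C
0.407·δ_C = -29.7 − (-26.219) = -3.481
δ_C = -3.481 / 0.407 = -8.55‰

-8.6‰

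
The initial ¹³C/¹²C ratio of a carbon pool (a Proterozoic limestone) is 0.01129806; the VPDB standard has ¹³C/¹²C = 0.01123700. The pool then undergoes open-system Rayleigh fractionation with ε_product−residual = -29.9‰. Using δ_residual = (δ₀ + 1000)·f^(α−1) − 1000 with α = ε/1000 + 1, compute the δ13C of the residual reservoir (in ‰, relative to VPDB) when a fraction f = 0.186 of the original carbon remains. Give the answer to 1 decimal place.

δ₀ = (0.01129806/0.01123700 − 1)×1000 = (1.005434 − 1)×1000 = 5.434‰
α − 1 = ε/1000 = -0.0299
f^(α−1) = 0.186^(-0.0299) = 1.051578
δ_res = (5.434 + 1000) × 1.051578 − 1000 = 1057.292 − 1000 = 57.29‰

57.3‰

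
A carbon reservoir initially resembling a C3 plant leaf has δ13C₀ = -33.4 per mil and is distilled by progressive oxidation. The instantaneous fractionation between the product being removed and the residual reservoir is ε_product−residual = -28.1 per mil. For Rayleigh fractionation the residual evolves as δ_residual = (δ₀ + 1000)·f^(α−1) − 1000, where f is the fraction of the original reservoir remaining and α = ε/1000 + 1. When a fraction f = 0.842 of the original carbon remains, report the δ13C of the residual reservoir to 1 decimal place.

Rayleigh residual: δ_res = (δ₀ + 1000)·f^(α−1) − 1000
α = ε/1000 + 1 = 0.97190, so α − 1 = -0.02810
f^(α−1) = 0.842^(-0.02810) = 1.004844
δ_res = (-33.4 + 1000) × 1.004844 − 1000 = 971.282 − 1000 = -28.72 per mil

-28.7 per mil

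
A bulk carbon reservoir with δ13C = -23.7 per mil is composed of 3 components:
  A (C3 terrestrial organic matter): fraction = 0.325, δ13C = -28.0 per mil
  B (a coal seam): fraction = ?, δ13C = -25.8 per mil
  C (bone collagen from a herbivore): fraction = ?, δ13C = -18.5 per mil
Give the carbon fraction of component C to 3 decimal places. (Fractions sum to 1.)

0.386

Let f_C and f_B be the unknown fractions; fractions sum to 1 so f_C + f_B = 0.675.
Mass balance: Σ fᵢ·δᵢ = δ_bulk ⇒ f_C·(-18.5) + f_B·(-25.8) = -23.7 − (-9.100) = -14.600
Substitute f_B = 0.675 − f_C:
f_C·(-18.5 − -25.8) = -14.600 − 0.675×(-25.8) = 2.815
f_C = 2.815 / 7.3 = 0.3856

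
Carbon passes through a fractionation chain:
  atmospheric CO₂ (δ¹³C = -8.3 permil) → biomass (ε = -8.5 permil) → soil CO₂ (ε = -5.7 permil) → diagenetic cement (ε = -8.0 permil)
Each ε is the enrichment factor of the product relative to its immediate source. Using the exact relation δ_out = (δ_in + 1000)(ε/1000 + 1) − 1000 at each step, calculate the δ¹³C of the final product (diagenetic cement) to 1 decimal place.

step 1: δ = (-8.30 + 1000)·(-8.5/1000 + 1) − 1000 = -16.73 permil
step 2: δ = (-16.73 + 1000)·(-5.7/1000 + 1) − 1000 = -22.33 permil
step 3: δ = (-22.33 + 1000)·(-8.0/1000 + 1) − 1000 = -30.16 permil

-30.2 permil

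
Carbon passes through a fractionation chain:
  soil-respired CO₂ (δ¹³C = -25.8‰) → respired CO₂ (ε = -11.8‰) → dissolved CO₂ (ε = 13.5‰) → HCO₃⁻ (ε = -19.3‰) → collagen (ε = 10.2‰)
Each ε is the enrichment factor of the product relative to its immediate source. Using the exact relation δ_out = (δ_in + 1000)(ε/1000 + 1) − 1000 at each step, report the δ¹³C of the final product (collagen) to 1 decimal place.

step 1: δ = (-25.80 + 1000)·(-11.8/1000 + 1) − 1000 = -37.30‰
step 2: δ = (-37.30 + 1000)·(13.5/1000 + 1) − 1000 = -24.30‰
step 3: δ = (-24.30 + 1000)·(-19.3/1000 + 1) − 1000 = -43.13‰
step 4: δ = (-43.13 + 1000)·(10.2/1000 + 1) − 1000 = -33.37‰

-33.4‰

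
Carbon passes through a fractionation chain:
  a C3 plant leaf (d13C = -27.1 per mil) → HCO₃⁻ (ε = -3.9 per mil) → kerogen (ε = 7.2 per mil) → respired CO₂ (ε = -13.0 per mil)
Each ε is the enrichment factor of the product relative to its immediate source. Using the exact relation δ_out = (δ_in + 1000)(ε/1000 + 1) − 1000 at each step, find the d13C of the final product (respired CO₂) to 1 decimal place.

step 1: δ = (-27.10 + 1000)·(-3.9/1000 + 1) − 1000 = -30.89 per mil
step 2: δ = (-30.89 + 1000)·(7.2/1000 + 1) − 1000 = -23.92 per mil
step 3: δ = (-23.92 + 1000)·(-13.0/1000 + 1) − 1000 = -36.61 per mil

-36.6 per mil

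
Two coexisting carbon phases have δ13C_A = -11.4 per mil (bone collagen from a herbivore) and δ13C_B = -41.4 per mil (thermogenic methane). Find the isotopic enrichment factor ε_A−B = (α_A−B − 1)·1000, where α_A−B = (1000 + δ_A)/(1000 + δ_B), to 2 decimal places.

α_A−B = (1000 + -11.4) / (1000 + -41.4) = 988.6 / 958.6 = 1.031296
ε_A−B = (1.031296 − 1) × 1000 = 31.296 per mil
(The approximation ε ≈ δ_A − δ_B would give 30.0 per mil.)

31.30 per mil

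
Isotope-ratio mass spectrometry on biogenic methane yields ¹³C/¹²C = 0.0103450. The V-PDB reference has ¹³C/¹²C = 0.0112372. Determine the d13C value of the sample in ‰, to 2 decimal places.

-79.40‰

d13C = (R_sample / R_standard − 1) × 1000
R_sample / R_standard = 0.0103450 / 0.0112372 = 0.920603
d13C = (0.920603 − 1) × 1000 = -79.397‰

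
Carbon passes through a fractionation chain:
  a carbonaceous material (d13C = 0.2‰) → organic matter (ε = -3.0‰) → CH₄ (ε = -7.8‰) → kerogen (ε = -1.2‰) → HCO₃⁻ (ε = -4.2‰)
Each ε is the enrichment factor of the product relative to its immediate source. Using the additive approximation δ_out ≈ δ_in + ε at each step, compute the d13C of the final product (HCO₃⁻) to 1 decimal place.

step 1: δ ≈ 0.2 + (-3.0) = -2.8‰
step 2: δ ≈ -2.8 + (-7.8) = -10.6‰
step 3: δ ≈ -10.6 + (-1.2) = -11.8‰
step 4: δ ≈ -11.8 + (-4.2) = -16.0‰

-16.0‰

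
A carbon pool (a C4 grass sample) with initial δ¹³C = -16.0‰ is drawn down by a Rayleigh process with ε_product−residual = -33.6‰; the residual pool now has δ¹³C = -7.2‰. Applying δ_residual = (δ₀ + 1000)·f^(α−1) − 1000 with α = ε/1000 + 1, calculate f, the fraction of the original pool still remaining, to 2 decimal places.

0.77

α − 1 = ε/1000 = -0.0336
(δ_res + 1000)/(δ₀ + 1000) = (-7.2 + 1000)/(-16.0 + 1000) = 992.8/984.0 = 1.008943
f = 1.008943^(1/-0.0336) = exp(ln(1.008943)/-0.0336) = exp(0.00890/-0.0336)
f = exp(-0.2650) = 0.7672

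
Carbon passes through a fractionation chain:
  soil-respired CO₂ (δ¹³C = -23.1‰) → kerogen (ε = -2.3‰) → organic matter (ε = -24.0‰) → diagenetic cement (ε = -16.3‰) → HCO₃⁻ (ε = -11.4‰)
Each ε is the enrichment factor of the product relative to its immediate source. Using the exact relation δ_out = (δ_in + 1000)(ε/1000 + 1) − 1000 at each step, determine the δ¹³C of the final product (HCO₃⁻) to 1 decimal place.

-74.9‰

step 1: δ = (-23.10 + 1000)·(-2.3/1000 + 1) − 1000 = -25.35‰
step 2: δ = (-25.35 + 1000)·(-24.0/1000 + 1) − 1000 = -48.74‰
step 3: δ = (-48.74 + 1000)·(-16.3/1000 + 1) − 1000 = -64.24‰
step 4: δ = (-64.24 + 1000)·(-11.4/1000 + 1) − 1000 = -74.91‰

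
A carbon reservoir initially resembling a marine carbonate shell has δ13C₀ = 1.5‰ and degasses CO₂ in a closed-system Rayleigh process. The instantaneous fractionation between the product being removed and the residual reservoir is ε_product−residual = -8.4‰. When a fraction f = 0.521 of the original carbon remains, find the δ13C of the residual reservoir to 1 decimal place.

7.0‰

Rayleigh residual: δ_res = (δ₀ + 1000)·f^(α−1) − 1000
α = ε/1000 + 1 = 0.99160, so α − 1 = -0.00840
f^(α−1) = 0.521^(-0.00840) = 1.005492
δ_res = (1.5 + 1000) × 1.005492 − 1000 = 1007.000 − 1000 = 7.00‰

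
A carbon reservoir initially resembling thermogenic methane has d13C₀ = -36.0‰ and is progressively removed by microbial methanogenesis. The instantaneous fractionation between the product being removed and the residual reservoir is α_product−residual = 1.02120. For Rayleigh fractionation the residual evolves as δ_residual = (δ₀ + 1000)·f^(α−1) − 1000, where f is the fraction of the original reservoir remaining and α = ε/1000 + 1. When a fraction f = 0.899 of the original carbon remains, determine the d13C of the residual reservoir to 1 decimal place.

Rayleigh residual: δ_res = (δ₀ + 1000)·f^(α−1) − 1000
α − 1 = 0.02120
f^(α−1) = 0.899^(0.02120) = 0.997745
δ_res = (-36.0 + 1000) × 0.997745 − 1000 = 961.827 − 1000 = -38.17‰

-38.2‰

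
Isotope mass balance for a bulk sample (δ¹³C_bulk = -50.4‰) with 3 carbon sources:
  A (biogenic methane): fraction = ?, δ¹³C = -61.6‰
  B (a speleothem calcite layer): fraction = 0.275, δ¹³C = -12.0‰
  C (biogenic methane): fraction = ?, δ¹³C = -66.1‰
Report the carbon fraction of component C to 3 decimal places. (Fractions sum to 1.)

0.542

Let f_C and f_A be the unknown fractions; fractions sum to 1 so f_C + f_A = 0.725.
Mass balance: Σ fᵢ·δᵢ = δ_bulk ⇒ f_C·(-66.1) + f_A·(-61.6) = -50.4 − (-3.300) = -47.100
Substitute f_A = 0.725 − f_C:
f_C·(-66.1 − -61.6) = -47.100 − 0.725×(-61.6) = -2.440
f_C = -2.440 / -4.5 = 0.5422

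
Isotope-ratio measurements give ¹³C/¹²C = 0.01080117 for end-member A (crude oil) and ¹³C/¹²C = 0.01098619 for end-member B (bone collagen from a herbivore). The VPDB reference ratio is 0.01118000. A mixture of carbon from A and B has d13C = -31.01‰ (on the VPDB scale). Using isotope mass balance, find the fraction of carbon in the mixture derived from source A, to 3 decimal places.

δ_A = (0.01080117/0.01118000 − 1)×1000 = (0.966115 − 1)×1000 = -33.885‰
δ_B = (0.01098619/0.01118000 − 1)×1000 = (0.982665 − 1)×1000 = -17.335‰
f_A = (δ_mix − δ_B)/(δ_A − δ_B) = (-31.01 − (-17.335))/(-33.885 − (-17.335))
f_A = -13.675 / -16.549 = 0.8263

0.826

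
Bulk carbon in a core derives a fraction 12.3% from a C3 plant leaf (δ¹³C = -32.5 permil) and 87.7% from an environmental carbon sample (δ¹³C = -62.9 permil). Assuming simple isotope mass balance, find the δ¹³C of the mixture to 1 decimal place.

δ_mix = f_A·δ_A + f_B·δ_B
δ_mix = 0.123 × (-32.5) + 0.877 × (-62.9)
δ_mix = -4.00 + -55.16 = -59.16 permil

-59.2 permil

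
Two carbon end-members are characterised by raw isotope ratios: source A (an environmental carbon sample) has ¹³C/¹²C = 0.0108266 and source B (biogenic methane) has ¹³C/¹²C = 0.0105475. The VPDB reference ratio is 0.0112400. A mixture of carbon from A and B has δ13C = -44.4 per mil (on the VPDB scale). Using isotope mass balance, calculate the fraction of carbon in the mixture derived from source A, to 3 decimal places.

0.693

δ_A = (0.0108266/0.0112400 − 1)×1000 = (0.963221 − 1)×1000 = -36.779 per mil
δ_B = (0.0105475/0.0112400 − 1)×1000 = (0.938390 − 1)×1000 = -61.610 per mil
f_A = (δ_mix − δ_B)/(δ_A − δ_B) = (-44.4 − (-61.610))/(-36.779 − (-61.610))
f_A = 17.210 / 24.831 = 0.6931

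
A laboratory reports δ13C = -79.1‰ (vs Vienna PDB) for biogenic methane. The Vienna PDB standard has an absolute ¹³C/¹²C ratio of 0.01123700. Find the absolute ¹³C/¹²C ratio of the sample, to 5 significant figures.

0.010348

R_sample = R_standard × (δ13C/1000 + 1)
R_sample = 0.01123700 × (-79.1/1000 + 1) = 0.01123700 × 0.920900
R_sample = 0.0103482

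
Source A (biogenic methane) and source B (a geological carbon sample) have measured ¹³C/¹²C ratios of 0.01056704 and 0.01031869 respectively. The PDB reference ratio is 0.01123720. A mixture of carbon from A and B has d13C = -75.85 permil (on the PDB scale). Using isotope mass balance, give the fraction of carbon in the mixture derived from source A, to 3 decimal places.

0.266

δ_A = (0.01056704/0.01123720 − 1)×1000 = (0.940362 − 1)×1000 = -59.638 permil
δ_B = (0.01031869/0.01123720 − 1)×1000 = (0.918262 − 1)×1000 = -81.738 permil
f_A = (δ_mix − δ_B)/(δ_A − δ_B) = (-75.85 − (-81.738))/(-59.638 − (-81.738))
f_A = 5.888 / 22.101 = 0.2664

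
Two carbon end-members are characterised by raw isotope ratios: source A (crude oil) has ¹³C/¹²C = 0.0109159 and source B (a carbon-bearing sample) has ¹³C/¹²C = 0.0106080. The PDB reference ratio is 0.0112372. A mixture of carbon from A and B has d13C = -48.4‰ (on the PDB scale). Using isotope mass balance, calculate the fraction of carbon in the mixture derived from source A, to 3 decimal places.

0.277

δ_A = (0.0109159/0.0112372 − 1)×1000 = (0.971407 − 1)×1000 = -28.593‰
δ_B = (0.0106080/0.0112372 − 1)×1000 = (0.944007 − 1)×1000 = -55.993‰
f_A = (δ_mix − δ_B)/(δ_A − δ_B) = (-48.4 − (-55.993))/(-28.593 − (-55.993))
f_A = 7.593 / 27.400 = 0.2771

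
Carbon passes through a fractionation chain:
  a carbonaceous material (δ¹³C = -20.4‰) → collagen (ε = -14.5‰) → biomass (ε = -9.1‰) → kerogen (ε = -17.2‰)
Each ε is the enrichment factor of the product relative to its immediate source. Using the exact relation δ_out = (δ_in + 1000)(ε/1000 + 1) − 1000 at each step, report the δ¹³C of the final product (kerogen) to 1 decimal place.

step 1: δ = (-20.40 + 1000)·(-14.5/1000 + 1) − 1000 = -34.60‰
step 2: δ = (-34.60 + 1000)·(-9.1/1000 + 1) − 1000 = -43.39‰
step 3: δ = (-43.39 + 1000)·(-17.2/1000 + 1) − 1000 = -59.84‰

-59.8‰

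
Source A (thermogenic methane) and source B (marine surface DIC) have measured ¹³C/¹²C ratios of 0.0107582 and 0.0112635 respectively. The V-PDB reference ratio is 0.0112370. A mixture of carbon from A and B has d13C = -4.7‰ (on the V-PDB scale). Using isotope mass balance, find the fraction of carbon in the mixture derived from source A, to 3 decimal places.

δ_A = (0.0107582/0.0112370 − 1)×1000 = (0.957391 − 1)×1000 = -42.609‰
δ_B = (0.0112635/0.0112370 − 1)×1000 = (1.002358 − 1)×1000 = 2.358‰
f_A = (δ_mix − δ_B)/(δ_A − δ_B) = (-4.7 − (2.358))/(-42.609 − (2.358))
f_A = -7.058 / -44.968 = 0.1570

0.157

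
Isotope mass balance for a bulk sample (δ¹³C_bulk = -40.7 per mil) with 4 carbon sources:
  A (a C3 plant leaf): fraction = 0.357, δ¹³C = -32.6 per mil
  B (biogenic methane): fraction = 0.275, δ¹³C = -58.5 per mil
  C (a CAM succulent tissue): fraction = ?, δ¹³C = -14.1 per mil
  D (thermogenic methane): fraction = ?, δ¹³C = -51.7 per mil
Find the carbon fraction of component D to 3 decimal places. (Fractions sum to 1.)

Let f_D and f_C be the unknown fractions; fractions sum to 1 so f_D + f_C = 0.368.
Mass balance: Σ fᵢ·δᵢ = δ_bulk ⇒ f_D·(-51.7) + f_C·(-14.1) = -40.7 − (-27.726) = -12.974
Substitute f_C = 0.368 − f_D:
f_D·(-51.7 − -14.1) = -12.974 − 0.368×(-14.1) = -7.785
f_D = -7.785 / -37.6 = 0.2071

0.207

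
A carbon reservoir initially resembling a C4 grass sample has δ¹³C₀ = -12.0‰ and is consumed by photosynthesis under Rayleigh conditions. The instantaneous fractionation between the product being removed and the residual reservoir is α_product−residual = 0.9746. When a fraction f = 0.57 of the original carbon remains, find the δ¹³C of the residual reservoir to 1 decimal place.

Rayleigh residual: δ_res = (δ₀ + 1000)·f^(α−1) − 1000
α − 1 = -0.02540
f^(α−1) = 0.57^(-0.02540) = 1.014380
δ_res = (-12.0 + 1000) × 1.014380 − 1000 = 1002.208 − 1000 = 2.21‰

2.2‰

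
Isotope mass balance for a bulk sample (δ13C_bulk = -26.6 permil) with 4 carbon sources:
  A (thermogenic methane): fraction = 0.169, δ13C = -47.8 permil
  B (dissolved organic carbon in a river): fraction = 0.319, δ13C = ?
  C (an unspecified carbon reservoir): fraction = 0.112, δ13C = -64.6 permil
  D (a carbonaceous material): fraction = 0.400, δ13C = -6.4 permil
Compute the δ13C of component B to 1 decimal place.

Isotope mass balance: δ_bulk = Σ fᵢ·δᵢ.
-26.6 = 0.169×(-47.8) + 0.319×δ_B + 0.112×(-64.6) + 0.400×(-6.4)
0.319·δ_B = -26.6 − (-17.873) = -8.727
δ_B = -8.727 / 0.319 = -27.36 permil

-27.4 permil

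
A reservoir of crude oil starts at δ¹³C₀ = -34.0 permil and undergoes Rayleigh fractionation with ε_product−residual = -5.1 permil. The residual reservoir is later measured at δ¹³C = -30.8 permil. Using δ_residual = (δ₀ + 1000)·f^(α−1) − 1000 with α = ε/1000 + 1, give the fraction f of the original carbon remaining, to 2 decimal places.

0.52

α − 1 = ε/1000 = -0.0051
(δ_res + 1000)/(δ₀ + 1000) = (-30.8 + 1000)/(-34.0 + 1000) = 969.2/966.0 = 1.003313
f = 1.003313^(1/-0.0051) = exp(ln(1.003313)/-0.0051) = exp(0.00331/-0.0051)
f = exp(-0.6485) = 0.5228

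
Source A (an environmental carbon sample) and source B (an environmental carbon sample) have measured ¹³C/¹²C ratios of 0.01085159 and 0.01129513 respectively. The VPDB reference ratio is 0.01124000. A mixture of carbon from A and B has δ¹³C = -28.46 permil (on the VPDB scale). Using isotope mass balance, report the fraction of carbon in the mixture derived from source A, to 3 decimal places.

0.846

δ_A = (0.01085159/0.01124000 − 1)×1000 = (0.965444 − 1)×1000 = -34.556 permil
δ_B = (0.01129513/0.01124000 − 1)×1000 = (1.004905 − 1)×1000 = 4.905 permil
f_A = (δ_mix − δ_B)/(δ_A − δ_B) = (-28.46 − (4.905))/(-34.556 − (4.905))
f_A = -33.365 / -39.461 = 0.8455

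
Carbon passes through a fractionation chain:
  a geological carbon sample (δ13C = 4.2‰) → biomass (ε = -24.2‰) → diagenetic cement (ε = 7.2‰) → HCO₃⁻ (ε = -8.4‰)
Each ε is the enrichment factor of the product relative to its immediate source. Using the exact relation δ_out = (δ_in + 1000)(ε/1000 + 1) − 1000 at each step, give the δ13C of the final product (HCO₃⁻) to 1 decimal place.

step 1: δ = (4.20 + 1000)·(-24.2/1000 + 1) − 1000 = -20.10‰
step 2: δ = (-20.10 + 1000)·(7.2/1000 + 1) − 1000 = -13.05‰
step 3: δ = (-13.05 + 1000)·(-8.4/1000 + 1) − 1000 = -21.34‰

-21.3‰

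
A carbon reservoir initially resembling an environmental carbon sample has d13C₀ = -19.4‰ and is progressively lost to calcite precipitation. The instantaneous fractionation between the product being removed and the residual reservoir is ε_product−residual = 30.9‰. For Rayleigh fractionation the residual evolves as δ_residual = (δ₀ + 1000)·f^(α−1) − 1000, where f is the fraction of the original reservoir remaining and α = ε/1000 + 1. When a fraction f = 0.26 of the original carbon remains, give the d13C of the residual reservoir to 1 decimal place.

-59.4‰

Rayleigh residual: δ_res = (δ₀ + 1000)·f^(α−1) − 1000
α = ε/1000 + 1 = 1.03090, so α − 1 = 0.03090
f^(α−1) = 0.26^(0.03090) = 0.959230
δ_res = (-19.4 + 1000) × 0.959230 − 1000 = 940.621 − 1000 = -59.38‰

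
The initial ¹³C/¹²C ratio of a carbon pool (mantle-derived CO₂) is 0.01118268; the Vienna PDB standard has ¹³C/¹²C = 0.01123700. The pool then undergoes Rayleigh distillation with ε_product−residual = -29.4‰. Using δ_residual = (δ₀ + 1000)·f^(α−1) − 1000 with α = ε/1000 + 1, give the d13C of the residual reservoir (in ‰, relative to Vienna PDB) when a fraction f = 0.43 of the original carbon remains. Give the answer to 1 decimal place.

δ₀ = (0.01118268/0.01123700 − 1)×1000 = (0.995166 − 1)×1000 = -4.834‰
α − 1 = ε/1000 = -0.0294
f^(α−1) = 0.43^(-0.0294) = 1.025123
δ_res = (-4.834 + 1000) × 1.025123 − 1000 = 1020.168 − 1000 = 20.17‰

20.2‰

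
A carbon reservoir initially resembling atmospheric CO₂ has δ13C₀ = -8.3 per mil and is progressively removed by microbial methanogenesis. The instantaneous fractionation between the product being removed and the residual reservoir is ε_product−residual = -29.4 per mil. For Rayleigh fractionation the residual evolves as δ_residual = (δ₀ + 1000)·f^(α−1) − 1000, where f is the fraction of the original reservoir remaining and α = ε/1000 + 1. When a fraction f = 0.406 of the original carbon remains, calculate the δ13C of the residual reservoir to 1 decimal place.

18.3 per mil

Rayleigh residual: δ_res = (δ₀ + 1000)·f^(α−1) − 1000
α = ε/1000 + 1 = 0.97060, so α − 1 = -0.02940
f^(α−1) = 0.406^(-0.02940) = 1.026856
δ_res = (-8.3 + 1000) × 1.026856 − 1000 = 1018.333 − 1000 = 18.33 per mil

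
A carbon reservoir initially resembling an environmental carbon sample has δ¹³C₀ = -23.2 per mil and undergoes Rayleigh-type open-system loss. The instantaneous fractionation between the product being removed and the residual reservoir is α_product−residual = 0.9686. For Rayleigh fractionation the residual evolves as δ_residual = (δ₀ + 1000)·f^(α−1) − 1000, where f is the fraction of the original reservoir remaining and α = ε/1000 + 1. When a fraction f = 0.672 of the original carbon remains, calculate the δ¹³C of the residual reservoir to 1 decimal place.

-10.9 per mil

Rayleigh residual: δ_res = (δ₀ + 1000)·f^(α−1) − 1000
α − 1 = -0.03140
f^(α−1) = 0.672^(-0.03140) = 1.012560
δ_res = (-23.2 + 1000) × 1.012560 − 1000 = 989.068 − 1000 = -10.93 per mil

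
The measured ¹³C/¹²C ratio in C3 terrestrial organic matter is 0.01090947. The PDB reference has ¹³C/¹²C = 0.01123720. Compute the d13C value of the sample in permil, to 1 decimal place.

d13C = (R_sample / R_standard − 1) × 1000
R_sample / R_standard = 0.01090947 / 0.01123720 = 0.970835
d13C = (0.970835 − 1) × 1000 = -29.16 permil

-29.2 permil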